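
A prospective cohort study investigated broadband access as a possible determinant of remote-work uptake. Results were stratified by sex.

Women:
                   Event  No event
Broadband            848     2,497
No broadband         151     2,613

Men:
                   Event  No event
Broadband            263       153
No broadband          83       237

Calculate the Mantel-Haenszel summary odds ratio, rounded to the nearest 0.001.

OR_MH = Σ(aᵢdᵢ/nᵢ) / Σ(bᵢcᵢ/nᵢ), where nᵢ is the stratum total.
Stratum 1 (Women): n = 6109; a·d/n = 848·2613/6109 = 362.7147; b·c/n = 2497·151/6109 = 61.7199
Stratum 2 (Men): n = 736; a·d/n = 263·237/736 = 84.6889; b·c/n = 153·83/736 = 17.2541
OR_MH = (362.7147 + 84.6889) / (61.7199 + 17.2541) = 447.4035 / 78.9740 = 5.66520

5.665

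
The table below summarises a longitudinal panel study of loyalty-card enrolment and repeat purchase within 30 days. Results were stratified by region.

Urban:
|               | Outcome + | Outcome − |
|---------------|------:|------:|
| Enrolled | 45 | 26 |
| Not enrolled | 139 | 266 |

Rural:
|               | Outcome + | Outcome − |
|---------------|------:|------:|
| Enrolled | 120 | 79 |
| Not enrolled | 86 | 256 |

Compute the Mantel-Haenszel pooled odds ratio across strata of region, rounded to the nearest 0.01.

4.07

OR_MH = Σ(aᵢdᵢ/nᵢ) / Σ(bᵢcᵢ/nᵢ), where nᵢ is the stratum total.
Stratum 1 (Urban): n = 476; a·d/n = 45·266/476 = 25.1471; b·c/n = 26·139/476 = 7.5924
Stratum 2 (Rural): n = 541; a·d/n = 120·256/541 = 56.7837; b·c/n = 79·86/541 = 12.5582
OR_MH = (25.1471 + 56.7837) / (7.5924 + 12.5582) = 81.9308 / 20.1507 = 4.06591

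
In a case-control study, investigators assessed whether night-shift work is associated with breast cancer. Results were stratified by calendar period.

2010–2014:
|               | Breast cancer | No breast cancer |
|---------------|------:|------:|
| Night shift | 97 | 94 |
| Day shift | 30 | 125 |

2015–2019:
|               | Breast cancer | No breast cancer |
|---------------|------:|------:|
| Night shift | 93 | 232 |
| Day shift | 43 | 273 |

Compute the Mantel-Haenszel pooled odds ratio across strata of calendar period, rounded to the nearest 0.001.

OR_MH = Σ(aᵢdᵢ/nᵢ) / Σ(bᵢcᵢ/nᵢ), where nᵢ is the stratum total.
Stratum 1 (2010–2014): n = 346; a·d/n = 97·125/346 = 35.0434; b·c/n = 94·30/346 = 8.1503
Stratum 2 (2015–2019): n = 641; a·d/n = 93·273/641 = 39.6084; b·c/n = 232·43/641 = 15.5632
OR_MH = (35.0434 + 39.6084) / (8.1503 + 15.5632) = 74.6518 / 23.7135 = 3.14807

3.148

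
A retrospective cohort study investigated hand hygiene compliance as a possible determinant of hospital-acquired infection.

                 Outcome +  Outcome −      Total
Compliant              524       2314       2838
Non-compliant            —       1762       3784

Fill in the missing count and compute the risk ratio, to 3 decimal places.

The missing cell is in the unexposed row: 3784 − 1762 = 2022.
So a = 524, b = 2314, c = 2022, d = 1762.
RR = [a/(a+b)] / [c/(c+d)] = (524/2838) / (2022/3784) = 0.18464/0.53436 = 0.34553

0.346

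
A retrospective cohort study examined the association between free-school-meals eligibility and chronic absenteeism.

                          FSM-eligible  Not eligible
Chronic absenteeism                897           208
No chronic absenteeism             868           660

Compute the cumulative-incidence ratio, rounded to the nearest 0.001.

2.121

Reading the table with exposure as columns: a = 897 (FSM-eligible, case), b = 868 (FSM-eligible, non-case), c = 208 (Not eligible, case), d = 660.
Risk in exposed = 897/1765 = 0.50822; risk in unexposed = 208/868 = 0.23963.
RR = 0.50822 / 0.23963 = 2.12082
The risk among the exposed is 2.12 times that among the unexposed.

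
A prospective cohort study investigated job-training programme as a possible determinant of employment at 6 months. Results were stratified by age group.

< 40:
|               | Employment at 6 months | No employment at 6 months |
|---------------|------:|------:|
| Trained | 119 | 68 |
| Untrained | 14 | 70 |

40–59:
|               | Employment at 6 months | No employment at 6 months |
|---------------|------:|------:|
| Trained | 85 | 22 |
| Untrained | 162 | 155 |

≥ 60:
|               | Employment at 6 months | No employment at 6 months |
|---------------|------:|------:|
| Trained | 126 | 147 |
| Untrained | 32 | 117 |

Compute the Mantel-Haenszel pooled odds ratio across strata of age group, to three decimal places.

4.194

OR_MH = Σ(aᵢdᵢ/nᵢ) / Σ(bᵢcᵢ/nᵢ), where nᵢ is the stratum total.
Stratum 1 (< 40): n = 271; a·d/n = 119·70/271 = 30.7380; b·c/n = 68·14/271 = 3.5129
Stratum 2 (40–59): n = 424; a·d/n = 85·155/424 = 31.0731; b·c/n = 22·162/424 = 8.4057
Stratum 3 (≥ 60): n = 422; a·d/n = 126·117/422 = 34.9336; b·c/n = 147·32/422 = 11.1469
OR_MH = (30.7380 + 31.0731 + 34.9336) / (3.5129 + 8.4057 + 11.1469) = 96.7448 / 23.0655 = 4.19435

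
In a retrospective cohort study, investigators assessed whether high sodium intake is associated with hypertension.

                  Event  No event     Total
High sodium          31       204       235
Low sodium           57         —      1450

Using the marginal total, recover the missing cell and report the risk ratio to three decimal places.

3.356

The missing cell is in the unexposed row: 1450 − 57 = 1393.
So a = 31, b = 204, c = 57, d = 1393.
RR = [a/(a+b)] / [c/(c+d)] = (31/235) / (57/1450) = 0.13191/0.03931 = 3.35573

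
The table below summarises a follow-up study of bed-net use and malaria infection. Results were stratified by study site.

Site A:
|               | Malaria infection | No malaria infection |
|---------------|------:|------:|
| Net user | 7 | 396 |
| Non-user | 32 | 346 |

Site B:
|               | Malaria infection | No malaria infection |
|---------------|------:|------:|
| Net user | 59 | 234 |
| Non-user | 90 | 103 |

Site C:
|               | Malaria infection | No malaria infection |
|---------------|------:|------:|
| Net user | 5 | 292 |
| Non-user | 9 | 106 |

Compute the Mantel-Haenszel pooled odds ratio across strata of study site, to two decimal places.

OR_MH = Σ(aᵢdᵢ/nᵢ) / Σ(bᵢcᵢ/nᵢ), where nᵢ is the stratum total.
Stratum 1 (Site A): n = 781; a·d/n = 7·346/781 = 3.1012; b·c/n = 396·32/781 = 16.2254
Stratum 2 (Site B): n = 486; a·d/n = 59·103/486 = 12.5041; b·c/n = 234·90/486 = 43.3333
Stratum 3 (Site C): n = 412; a·d/n = 5·106/412 = 1.2864; b·c/n = 292·9/412 = 6.3786
OR_MH = (3.1012 + 12.5041 + 1.2864) / (16.2254 + 43.3333 + 6.3786) = 16.8917 / 65.9373 = 0.25618

0.26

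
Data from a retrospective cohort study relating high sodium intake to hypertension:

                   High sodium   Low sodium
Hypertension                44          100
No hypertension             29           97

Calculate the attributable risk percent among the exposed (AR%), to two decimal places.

Reading the table with exposure as columns: a = 44 (High sodium, case), b = 29 (High sodium, non-case), c = 100 (Low sodium, case), d = 97.
Risk in exposed = 44/73 = 0.60274; risk in unexposed = 100/197 = 0.50761.
RR = 0.60274/0.50761 = 1.18740
AR% = (RR − 1)/RR × 100 = (1.18740 − 1)/1.18740 × 100 = 15.7822%

15.78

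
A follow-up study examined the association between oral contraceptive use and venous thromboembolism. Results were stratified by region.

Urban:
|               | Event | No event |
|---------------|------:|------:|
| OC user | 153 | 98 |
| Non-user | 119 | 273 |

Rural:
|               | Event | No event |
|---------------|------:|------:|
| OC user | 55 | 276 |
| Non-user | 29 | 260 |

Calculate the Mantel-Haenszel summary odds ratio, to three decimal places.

OR_MH = Σ(aᵢdᵢ/nᵢ) / Σ(bᵢcᵢ/nᵢ), where nᵢ is the stratum total.
Stratum 1 (Urban): n = 643; a·d/n = 153·273/643 = 64.9596; b·c/n = 98·119/643 = 18.1369
Stratum 2 (Rural): n = 620; a·d/n = 55·260/620 = 23.0645; b·c/n = 276·29/620 = 12.9097
OR_MH = (64.9596 + 23.0645) / (18.1369 + 12.9097) = 88.0241 / 31.0465 = 2.83523

2.835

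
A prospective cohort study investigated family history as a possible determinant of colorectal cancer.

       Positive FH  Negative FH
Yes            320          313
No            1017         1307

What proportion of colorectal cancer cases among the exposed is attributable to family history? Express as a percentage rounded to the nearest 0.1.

19.3

Reading the table with exposure as columns: a = 320 (Positive FH, case), b = 1017 (Positive FH, non-case), c = 313 (Negative FH, case), d = 1307.
Risk in exposed = 320/1337 = 0.23934; risk in unexposed = 313/1620 = 0.19321.
RR = 0.23934/0.19321 = 1.23877
AR% = (RR − 1)/RR × 100 = (1.23877 − 1)/1.23877 × 100 = 19.2745%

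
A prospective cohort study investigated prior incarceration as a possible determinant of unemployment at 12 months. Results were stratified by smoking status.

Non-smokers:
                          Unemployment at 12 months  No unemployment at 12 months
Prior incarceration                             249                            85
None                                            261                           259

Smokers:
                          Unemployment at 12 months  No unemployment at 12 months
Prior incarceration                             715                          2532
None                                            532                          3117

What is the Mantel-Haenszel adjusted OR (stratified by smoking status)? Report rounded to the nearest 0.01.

OR_MH = Σ(aᵢdᵢ/nᵢ) / Σ(bᵢcᵢ/nᵢ), where nᵢ is the stratum total.
Stratum 1 (Non-smokers): n = 854; a·d/n = 249·259/854 = 75.5164; b·c/n = 85·261/854 = 25.9778
Stratum 2 (Smokers): n = 6896; a·d/n = 715·3117/6896 = 323.1808; b·c/n = 2532·532/6896 = 195.3341
OR_MH = (75.5164 + 323.1808) / (25.9778 + 195.3341) = 398.6972 / 221.3119 = 1.80152

1.80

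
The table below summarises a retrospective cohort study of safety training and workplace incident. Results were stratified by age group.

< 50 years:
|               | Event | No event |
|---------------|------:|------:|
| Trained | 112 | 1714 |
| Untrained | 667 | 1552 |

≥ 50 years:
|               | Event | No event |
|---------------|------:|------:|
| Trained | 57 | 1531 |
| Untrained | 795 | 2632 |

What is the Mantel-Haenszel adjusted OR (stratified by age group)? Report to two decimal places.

OR_MH = Σ(aᵢdᵢ/nᵢ) / Σ(bᵢcᵢ/nᵢ), where nᵢ is the stratum total.
Stratum 1 (< 50 years): n = 4045; a·d/n = 112·1552/4045 = 42.9726; b·c/n = 1714·667/4045 = 282.6299
Stratum 2 (≥ 50 years): n = 5015; a·d/n = 57·2632/5015 = 29.9151; b·c/n = 1531·795/5015 = 242.7009
OR_MH = (42.9726 + 29.9151) / (282.6299 + 242.7009) = 72.8876 / 525.3308 = 0.13875

0.14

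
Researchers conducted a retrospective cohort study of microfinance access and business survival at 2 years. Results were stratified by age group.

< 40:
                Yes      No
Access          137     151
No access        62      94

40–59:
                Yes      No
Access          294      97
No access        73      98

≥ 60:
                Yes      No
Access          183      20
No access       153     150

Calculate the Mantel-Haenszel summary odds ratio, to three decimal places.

3.386

OR_MH = Σ(aᵢdᵢ/nᵢ) / Σ(bᵢcᵢ/nᵢ), where nᵢ is the stratum total.
Stratum 1 (< 40): n = 444; a·d/n = 137·94/444 = 29.0045; b·c/n = 151·62/444 = 21.0856
Stratum 2 (40–59): n = 562; a·d/n = 294·98/562 = 51.2669; b·c/n = 97·73/562 = 12.5996
Stratum 3 (≥ 60): n = 506; a·d/n = 183·150/506 = 54.2490; b·c/n = 20·153/506 = 6.0474
OR_MH = (29.0045 + 51.2669 + 54.2490) / (21.0856 + 12.5996 + 6.0474) = 134.5204 / 39.7327 = 3.38564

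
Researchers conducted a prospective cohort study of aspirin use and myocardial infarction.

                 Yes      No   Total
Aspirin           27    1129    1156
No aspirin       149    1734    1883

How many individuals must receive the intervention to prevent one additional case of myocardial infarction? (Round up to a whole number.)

18

Risk in treated group = 27/1156 = 0.02336; risk in control = 149/1883 = 0.07913.
Absolute risk reduction = 0.07913 − 0.02336 = 0.05577
NNT = 1 / ARR = 1 / 0.05577 = 17.930 → round up → 18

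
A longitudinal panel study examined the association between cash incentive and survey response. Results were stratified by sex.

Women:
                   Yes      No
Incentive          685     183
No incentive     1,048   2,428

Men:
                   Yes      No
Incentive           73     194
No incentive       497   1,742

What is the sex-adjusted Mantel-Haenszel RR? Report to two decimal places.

2.34

RR_MH = Σ(aᵢ·n₀ᵢ/nᵢ) / Σ(cᵢ·n₁ᵢ/nᵢ), with n₁ᵢ = aᵢ+bᵢ (exposed), n₀ᵢ = cᵢ+dᵢ (unexposed), nᵢ = n₁ᵢ+n₀ᵢ.
Stratum 1 (Women): n₁ = 868, n₀ = 3476, n = 4344; a·n₀/n = 685·3476/4344 = 548.1262; c·n₁/n = 1048·868/4344 = 209.4070
Stratum 2 (Men): n₁ = 267, n₀ = 2239, n = 2506; a·n₀/n = 73·2239/2506 = 65.2223; c·n₁/n = 497·267/2506 = 52.9525
RR_MH = (548.1262 + 65.2223) / (209.4070 + 52.9525) = 613.3484 / 262.3595 = 2.33782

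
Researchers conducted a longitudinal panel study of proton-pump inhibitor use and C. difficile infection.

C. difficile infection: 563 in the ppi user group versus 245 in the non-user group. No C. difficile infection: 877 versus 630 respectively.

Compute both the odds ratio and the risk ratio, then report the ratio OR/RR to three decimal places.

1.182

From the description: a = 563, b = 877, c = 245, d = 630.
OR = (563·630)/(877·245) = 354690/214865 = 1.65076
Risk in exposed = 563/1440 = 0.39097; risk in unexposed = 245/875 = 0.28000; RR = 1.39633
OR/RR = 1.65076 / 1.39633 = 1.18221
The outcome is not rare, so the OR lies further from 1 than the RR.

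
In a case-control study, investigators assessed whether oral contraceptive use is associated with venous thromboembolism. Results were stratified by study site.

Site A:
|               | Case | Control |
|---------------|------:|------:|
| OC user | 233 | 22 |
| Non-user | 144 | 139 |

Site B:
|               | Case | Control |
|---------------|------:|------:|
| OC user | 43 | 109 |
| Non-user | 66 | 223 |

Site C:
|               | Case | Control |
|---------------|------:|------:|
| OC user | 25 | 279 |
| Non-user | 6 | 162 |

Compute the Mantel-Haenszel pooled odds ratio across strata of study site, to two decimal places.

OR_MH = Σ(aᵢdᵢ/nᵢ) / Σ(bᵢcᵢ/nᵢ), where nᵢ is the stratum total.
Stratum 1 (Site A): n = 538; a·d/n = 233·139/538 = 60.1989; b·c/n = 22·144/538 = 5.8885
Stratum 2 (Site B): n = 441; a·d/n = 43·223/441 = 21.7438; b·c/n = 109·66/441 = 16.3129
Stratum 3 (Site C): n = 472; a·d/n = 25·162/472 = 8.5805; b·c/n = 279·6/472 = 3.5466
OR_MH = (60.1989 + 21.7438 + 8.5805) / (5.8885 + 16.3129 + 3.5466) = 90.5232 / 25.7480 = 3.51573

3.52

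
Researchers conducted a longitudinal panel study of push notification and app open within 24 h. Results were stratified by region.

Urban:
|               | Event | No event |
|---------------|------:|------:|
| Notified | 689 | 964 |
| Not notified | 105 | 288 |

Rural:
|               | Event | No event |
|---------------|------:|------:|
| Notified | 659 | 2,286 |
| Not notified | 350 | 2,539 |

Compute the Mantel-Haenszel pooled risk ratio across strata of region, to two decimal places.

1.75

RR_MH = Σ(aᵢ·n₀ᵢ/nᵢ) / Σ(cᵢ·n₁ᵢ/nᵢ), with n₁ᵢ = aᵢ+bᵢ (exposed), n₀ᵢ = cᵢ+dᵢ (unexposed), nᵢ = n₁ᵢ+n₀ᵢ.
Stratum 1 (Urban): n₁ = 1653, n₀ = 393, n = 2046; a·n₀/n = 689·393/2046 = 132.3446; c·n₁/n = 105·1653/2046 = 84.8314
Stratum 2 (Rural): n₁ = 2945, n₀ = 2889, n = 5834; a·n₀/n = 659·2889/5834 = 326.3372; c·n₁/n = 350·2945/5834 = 176.6798
RR_MH = (132.3446 + 326.3372) / (84.8314 + 176.6798) = 458.6817 / 261.5112 = 1.75397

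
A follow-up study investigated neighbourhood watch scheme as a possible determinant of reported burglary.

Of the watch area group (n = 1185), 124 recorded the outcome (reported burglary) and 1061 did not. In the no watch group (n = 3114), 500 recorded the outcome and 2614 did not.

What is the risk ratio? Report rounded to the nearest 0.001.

From the description: a = 124, b = 1061, c = 500, d = 2614.
Risk in exposed = 124/1185 = 0.10464; risk in unexposed = 500/3114 = 0.16057.
RR = 0.10464 / 0.16057 = 0.65171
The risk is 35% lower among the exposed than among the unexposed.

0.652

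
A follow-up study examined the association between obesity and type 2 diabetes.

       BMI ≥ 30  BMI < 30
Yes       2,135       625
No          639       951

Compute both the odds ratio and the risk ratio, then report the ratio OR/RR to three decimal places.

Reading the table with exposure as columns: a = 2135 (BMI ≥ 30, case), b = 639 (BMI ≥ 30, non-case), c = 625 (BMI < 30, case), d = 951.
OR = (2135·951)/(639·625) = 2030385/399375 = 5.08391
Risk in exposed = 2135/2774 = 0.76965; risk in unexposed = 625/1576 = 0.39657; RR = 1.94074
OR/RR = 5.08391 / 1.94074 = 2.61957
The outcome is not rare, so the OR lies further from 1 than the RR.

2.620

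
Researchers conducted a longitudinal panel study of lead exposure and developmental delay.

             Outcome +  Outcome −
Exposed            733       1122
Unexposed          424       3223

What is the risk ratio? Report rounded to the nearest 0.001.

3.399

Cells: a = 733, b = 1122, c = 424, d = 3223.
Risk in exposed = 733/1855 = 0.39515; risk in unexposed = 424/3647 = 0.11626.
RR = 0.39515 / 0.11626 = 3.39883
The risk among the exposed is 3.40 times that among the unexposed.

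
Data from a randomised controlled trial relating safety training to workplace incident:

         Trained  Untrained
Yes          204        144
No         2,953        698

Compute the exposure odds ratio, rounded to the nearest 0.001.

Reading the table with exposure as columns: a = 204 (Trained, case), b = 2953 (Trained, non-case), c = 144 (Untrained, case), d = 698.
OR = (a·d)/(b·c) = (204 × 698) / (2953 × 144) = 142392 / 425232 = 0.33486
Exposure is associated with lower odds of workplace incident (OR = 0.33 < 1).

0.335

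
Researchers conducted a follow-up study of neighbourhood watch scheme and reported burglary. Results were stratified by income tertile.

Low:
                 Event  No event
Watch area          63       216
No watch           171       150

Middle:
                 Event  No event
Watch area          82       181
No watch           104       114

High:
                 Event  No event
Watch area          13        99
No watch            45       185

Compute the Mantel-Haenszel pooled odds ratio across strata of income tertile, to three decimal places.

0.371

OR_MH = Σ(aᵢdᵢ/nᵢ) / Σ(bᵢcᵢ/nᵢ), where nᵢ is the stratum total.
Stratum 1 (Low): n = 600; a·d/n = 63·150/600 = 15.7500; b·c/n = 216·171/600 = 61.5600
Stratum 2 (Middle): n = 481; a·d/n = 82·114/481 = 19.4345; b·c/n = 181·104/481 = 39.1351
Stratum 3 (High): n = 342; a·d/n = 13·185/342 = 7.0322; b·c/n = 99·45/342 = 13.0263
OR_MH = (15.7500 + 19.4345 + 7.0322) / (61.5600 + 39.1351 + 13.0263) = 42.2167 / 113.7215 = 0.37123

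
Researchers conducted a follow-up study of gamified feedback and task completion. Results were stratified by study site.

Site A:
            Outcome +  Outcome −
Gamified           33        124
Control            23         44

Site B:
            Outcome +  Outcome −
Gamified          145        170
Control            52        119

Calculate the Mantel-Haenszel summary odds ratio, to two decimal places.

OR_MH = Σ(aᵢdᵢ/nᵢ) / Σ(bᵢcᵢ/nᵢ), where nᵢ is the stratum total.
Stratum 1 (Site A): n = 224; a·d/n = 33·44/224 = 6.4821; b·c/n = 124·23/224 = 12.7321
Stratum 2 (Site B): n = 486; a·d/n = 145·119/486 = 35.5041; b·c/n = 170·52/486 = 18.1893
OR_MH = (6.4821 + 35.5041) / (12.7321 + 18.1893) = 41.9863 / 30.9214 = 1.35784

1.36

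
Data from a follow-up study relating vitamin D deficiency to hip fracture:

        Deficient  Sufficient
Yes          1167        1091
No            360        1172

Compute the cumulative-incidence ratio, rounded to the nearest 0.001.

1.585

Reading the table with exposure as columns: a = 1167 (Deficient, case), b = 360 (Deficient, non-case), c = 1091 (Sufficient, case), d = 1172.
Risk in exposed = 1167/1527 = 0.76424; risk in unexposed = 1091/2263 = 0.48210.
RR = 0.76424 / 0.48210 = 1.58523
The risk among the exposed is 1.59 times that among the unexposed.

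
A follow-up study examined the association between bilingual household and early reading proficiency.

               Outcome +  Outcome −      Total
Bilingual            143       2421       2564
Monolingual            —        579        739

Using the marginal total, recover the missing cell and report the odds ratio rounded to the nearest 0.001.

The missing cell is in the unexposed row: 739 − 579 = 160.
So a = 143, b = 2421, c = 160, d = 579.
OR = (a·d)/(b·c) = (143 × 579) / (2421 × 160) = 82797 / 387360 = 0.21375

0.214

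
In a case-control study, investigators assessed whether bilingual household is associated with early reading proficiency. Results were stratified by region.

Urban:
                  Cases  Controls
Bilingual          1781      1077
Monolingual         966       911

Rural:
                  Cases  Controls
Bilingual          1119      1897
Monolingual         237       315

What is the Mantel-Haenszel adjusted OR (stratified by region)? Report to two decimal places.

1.28

OR_MH = Σ(aᵢdᵢ/nᵢ) / Σ(bᵢcᵢ/nᵢ), where nᵢ is the stratum total.
Stratum 1 (Urban): n = 4735; a·d/n = 1781·911/4735 = 342.6591; b·c/n = 1077·966/4735 = 219.7216
Stratum 2 (Rural): n = 3568; a·d/n = 1119·315/3568 = 98.7906; b·c/n = 1897·237/3568 = 126.0059
OR_MH = (342.6591 + 98.7906) / (219.7216 + 126.0059) = 441.4498 / 345.7275 = 1.27687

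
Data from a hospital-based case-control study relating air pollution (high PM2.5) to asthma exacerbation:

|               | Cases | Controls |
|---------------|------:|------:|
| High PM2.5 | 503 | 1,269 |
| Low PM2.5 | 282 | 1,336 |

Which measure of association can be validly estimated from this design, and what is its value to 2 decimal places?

Cells: a = 503, b = 1269, c = 282, d = 1336.
This is a hospital-based case-control study: participants were sampled on outcome status, so risks in the source population cannot be estimated directly — relative risk is not valid here. The odds ratio is the appropriate measure.
OR = (a·d)/(b·c) = (503 × 1336) / (1269 × 282) = 672008 / 357858 = 1.87786

1.88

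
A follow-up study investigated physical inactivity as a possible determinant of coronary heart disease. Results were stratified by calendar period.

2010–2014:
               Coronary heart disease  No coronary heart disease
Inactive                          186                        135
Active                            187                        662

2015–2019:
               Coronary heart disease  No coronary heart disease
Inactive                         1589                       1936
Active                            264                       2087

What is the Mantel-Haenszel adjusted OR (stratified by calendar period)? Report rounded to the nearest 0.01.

6.17

OR_MH = Σ(aᵢdᵢ/nᵢ) / Σ(bᵢcᵢ/nᵢ), where nᵢ is the stratum total.
Stratum 1 (2010–2014): n = 1170; a·d/n = 186·662/1170 = 105.2410; b·c/n = 135·187/1170 = 21.5769
Stratum 2 (2015–2019): n = 5876; a·d/n = 1589·2087/5876 = 564.3708; b·c/n = 1936·264/5876 = 86.9816
OR_MH = (105.2410 + 564.3708) / (21.5769 + 86.9816) = 669.6119 / 108.5585 = 6.16821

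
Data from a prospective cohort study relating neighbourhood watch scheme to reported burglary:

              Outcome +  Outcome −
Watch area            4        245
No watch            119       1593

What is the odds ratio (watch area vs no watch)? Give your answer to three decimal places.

Cells: a = 4, b = 245, c = 119, d = 1593.
OR = (a·d)/(b·c) = (4 × 1593) / (245 × 119) = 6372 / 29155 = 0.21856
Exposure is associated with lower odds of reported burglary (OR = 0.22 < 1).

0.219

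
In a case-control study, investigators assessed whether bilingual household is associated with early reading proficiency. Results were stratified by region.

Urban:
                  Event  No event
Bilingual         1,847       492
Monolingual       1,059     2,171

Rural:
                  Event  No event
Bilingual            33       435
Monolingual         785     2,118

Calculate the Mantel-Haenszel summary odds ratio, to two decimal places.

3.80

OR_MH = Σ(aᵢdᵢ/nᵢ) / Σ(bᵢcᵢ/nᵢ), where nᵢ is the stratum total.
Stratum 1 (Urban): n = 5569; a·d/n = 1847·2171/5569 = 720.0282; b·c/n = 492·1059/5569 = 93.5586
Stratum 2 (Rural): n = 3371; a·d/n = 33·2118/3371 = 20.7339; b·c/n = 435·785/3371 = 101.2978
OR_MH = (720.0282 + 20.7339) / (93.5586 + 101.2978) = 740.7621 / 194.8565 = 3.80158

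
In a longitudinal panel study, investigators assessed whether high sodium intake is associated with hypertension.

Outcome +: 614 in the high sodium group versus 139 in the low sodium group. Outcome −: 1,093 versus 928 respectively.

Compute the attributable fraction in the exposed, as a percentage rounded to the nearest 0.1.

63.8

From the description: a = 614, b = 1093, c = 139, d = 928.
Risk in exposed = 614/1707 = 0.35970; risk in unexposed = 139/1067 = 0.13027.
RR = 0.35970/0.13027 = 2.76111
AR% = (RR − 1)/RR × 100 = (2.76111 − 1)/2.76111 × 100 = 63.7827%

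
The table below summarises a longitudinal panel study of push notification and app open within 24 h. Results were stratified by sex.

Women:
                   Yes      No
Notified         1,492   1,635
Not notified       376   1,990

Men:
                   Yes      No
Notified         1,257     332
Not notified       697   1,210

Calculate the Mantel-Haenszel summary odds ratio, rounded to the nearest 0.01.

5.48

OR_MH = Σ(aᵢdᵢ/nᵢ) / Σ(bᵢcᵢ/nᵢ), where nᵢ is the stratum total.
Stratum 1 (Women): n = 5493; a·d/n = 1492·1990/5493 = 540.5207; b·c/n = 1635·376/5493 = 111.9170
Stratum 2 (Men): n = 3496; a·d/n = 1257·1210/3496 = 435.0601; b·c/n = 332·697/3496 = 66.1911
OR_MH = (540.5207 + 435.0601) / (111.9170 + 66.1911) = 975.5807 / 178.1081 = 5.47747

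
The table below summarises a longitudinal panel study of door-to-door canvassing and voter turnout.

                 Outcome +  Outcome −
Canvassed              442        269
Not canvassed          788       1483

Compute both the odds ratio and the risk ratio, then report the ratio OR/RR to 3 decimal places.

1.726

Cells: a = 442, b = 269, c = 788, d = 1483.
OR = (442·1483)/(269·788) = 655486/211972 = 3.09232
Risk in exposed = 442/711 = 0.62166; risk in unexposed = 788/2271 = 0.34698; RR = 1.79161
OR/RR = 3.09232 / 1.79161 = 1.72600
The outcome is not rare, so the OR lies further from 1 than the RR.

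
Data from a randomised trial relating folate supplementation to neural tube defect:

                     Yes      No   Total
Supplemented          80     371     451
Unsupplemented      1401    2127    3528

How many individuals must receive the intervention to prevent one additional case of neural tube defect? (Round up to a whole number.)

Risk in treated group = 80/451 = 0.17738; risk in control = 1401/3528 = 0.39711.
Absolute risk reduction = 0.39711 − 0.17738 = 0.21973
NNT = 1 / ARR = 1 / 0.21973 = 4.551 → round up → 5

5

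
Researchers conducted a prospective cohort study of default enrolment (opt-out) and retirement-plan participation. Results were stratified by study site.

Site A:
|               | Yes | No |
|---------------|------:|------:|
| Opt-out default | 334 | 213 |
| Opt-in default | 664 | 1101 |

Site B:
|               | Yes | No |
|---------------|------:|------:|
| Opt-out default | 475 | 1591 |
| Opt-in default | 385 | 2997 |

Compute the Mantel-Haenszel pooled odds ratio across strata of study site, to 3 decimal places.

OR_MH = Σ(aᵢdᵢ/nᵢ) / Σ(bᵢcᵢ/nᵢ), where nᵢ is the stratum total.
Stratum 1 (Site A): n = 2312; a·d/n = 334·1101/2312 = 159.0545; b·c/n = 213·664/2312 = 61.1730
Stratum 2 (Site B): n = 5448; a·d/n = 475·2997/5448 = 261.3023; b·c/n = 1591·385/5448 = 112.4330
OR_MH = (159.0545 + 261.3023) / (61.1730 + 112.4330) = 420.3568 / 173.6060 = 2.42133

2.421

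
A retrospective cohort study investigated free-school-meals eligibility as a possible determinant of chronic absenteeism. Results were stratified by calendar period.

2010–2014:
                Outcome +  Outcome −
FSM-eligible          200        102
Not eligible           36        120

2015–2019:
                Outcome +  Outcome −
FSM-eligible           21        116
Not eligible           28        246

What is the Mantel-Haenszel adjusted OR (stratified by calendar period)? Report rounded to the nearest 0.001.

4.081

OR_MH = Σ(aᵢdᵢ/nᵢ) / Σ(bᵢcᵢ/nᵢ), where nᵢ is the stratum total.
Stratum 1 (2010–2014): n = 458; a·d/n = 200·120/458 = 52.4017; b·c/n = 102·36/458 = 8.0175
Stratum 2 (2015–2019): n = 411; a·d/n = 21·246/411 = 12.5693; b·c/n = 116·28/411 = 7.9027
OR_MH = (52.4017 + 12.5693) / (8.0175 + 7.9027) = 64.9711 / 15.9201 = 4.08106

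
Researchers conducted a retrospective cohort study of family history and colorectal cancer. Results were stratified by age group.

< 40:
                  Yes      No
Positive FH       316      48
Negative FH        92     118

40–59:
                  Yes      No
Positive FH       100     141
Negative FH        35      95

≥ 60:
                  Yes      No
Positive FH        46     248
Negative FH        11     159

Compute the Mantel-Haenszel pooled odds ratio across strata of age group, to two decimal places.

3.96

OR_MH = Σ(aᵢdᵢ/nᵢ) / Σ(bᵢcᵢ/nᵢ), where nᵢ is the stratum total.
Stratum 1 (< 40): n = 574; a·d/n = 316·118/574 = 64.9617; b·c/n = 48·92/574 = 7.6934
Stratum 2 (40–59): n = 371; a·d/n = 100·95/371 = 25.6065; b·c/n = 141·35/371 = 13.3019
Stratum 3 (≥ 60): n = 464; a·d/n = 46·159/464 = 15.7629; b·c/n = 248·11/464 = 5.8793
OR_MH = (64.9617 + 25.6065 + 15.7629) / (7.6934 + 13.3019 + 5.8793) = 106.3311 / 26.8746 = 3.95657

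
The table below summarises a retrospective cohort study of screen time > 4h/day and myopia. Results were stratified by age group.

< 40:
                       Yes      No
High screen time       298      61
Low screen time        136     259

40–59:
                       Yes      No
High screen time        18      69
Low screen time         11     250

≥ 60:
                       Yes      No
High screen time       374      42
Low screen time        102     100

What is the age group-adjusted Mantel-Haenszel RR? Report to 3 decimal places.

RR_MH = Σ(aᵢ·n₀ᵢ/nᵢ) / Σ(cᵢ·n₁ᵢ/nᵢ), with n₁ᵢ = aᵢ+bᵢ (exposed), n₀ᵢ = cᵢ+dᵢ (unexposed), nᵢ = n₁ᵢ+n₀ᵢ.
Stratum 1 (< 40): n₁ = 359, n₀ = 395, n = 754; a·n₀/n = 298·395/754 = 156.1141; c·n₁/n = 136·359/754 = 64.7533
Stratum 2 (40–59): n₁ = 87, n₀ = 261, n = 348; a·n₀/n = 18·261/348 = 13.5000; c·n₁/n = 11·87/348 = 2.7500
Stratum 3 (≥ 60): n₁ = 416, n₀ = 202, n = 618; a·n₀/n = 374·202/618 = 122.2460; c·n₁/n = 102·416/618 = 68.6602
RR_MH = (156.1141 + 13.5000 + 122.2460) / (64.7533 + 2.7500 + 68.6602) = 291.8600 / 136.1635 = 2.14345

2.143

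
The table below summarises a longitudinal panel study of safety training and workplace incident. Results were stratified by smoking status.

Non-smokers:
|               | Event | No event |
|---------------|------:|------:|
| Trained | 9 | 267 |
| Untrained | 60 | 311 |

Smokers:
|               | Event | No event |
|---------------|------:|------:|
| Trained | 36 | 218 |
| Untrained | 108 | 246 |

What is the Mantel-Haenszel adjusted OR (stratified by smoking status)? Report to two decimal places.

OR_MH = Σ(aᵢdᵢ/nᵢ) / Σ(bᵢcᵢ/nᵢ), where nᵢ is the stratum total.
Stratum 1 (Non-smokers): n = 647; a·d/n = 9·311/647 = 4.3261; b·c/n = 267·60/647 = 24.7604
Stratum 2 (Smokers): n = 608; a·d/n = 36·246/608 = 14.5658; b·c/n = 218·108/608 = 38.7237
OR_MH = (4.3261 + 14.5658) / (24.7604 + 38.7237) = 18.8919 / 63.4841 = 0.29758

0.30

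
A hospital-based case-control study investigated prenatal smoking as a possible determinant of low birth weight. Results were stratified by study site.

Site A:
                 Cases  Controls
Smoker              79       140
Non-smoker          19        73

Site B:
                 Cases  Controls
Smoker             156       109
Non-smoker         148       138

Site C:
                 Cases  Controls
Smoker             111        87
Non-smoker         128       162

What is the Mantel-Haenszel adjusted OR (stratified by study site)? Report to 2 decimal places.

OR_MH = Σ(aᵢdᵢ/nᵢ) / Σ(bᵢcᵢ/nᵢ), where nᵢ is the stratum total.
Stratum 1 (Site A): n = 311; a·d/n = 79·73/311 = 18.5434; b·c/n = 140·19/311 = 8.5531
Stratum 2 (Site B): n = 551; a·d/n = 156·138/551 = 39.0708; b·c/n = 109·148/551 = 29.2777
Stratum 3 (Site C): n = 488; a·d/n = 111·162/488 = 36.8484; b·c/n = 87·128/488 = 22.8197
OR_MH = (18.5434 + 39.0708 + 36.8484) / (8.5531 + 29.2777 + 22.8197) = 94.4625 / 60.6504 = 1.55749

1.56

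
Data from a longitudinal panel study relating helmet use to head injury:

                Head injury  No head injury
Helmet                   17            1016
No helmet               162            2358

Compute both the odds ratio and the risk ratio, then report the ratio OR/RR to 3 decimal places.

Cells: a = 17, b = 1016, c = 162, d = 2358.
OR = (17·2358)/(1016·162) = 40086/164592 = 0.24355
Risk in exposed = 17/1033 = 0.01646; risk in unexposed = 162/2520 = 0.06429; RR = 0.25600
OR/RR = 0.24355 / 0.25600 = 0.95137
The outcome is rare in both groups, so OR ≈ RR (ratio near 1).

0.951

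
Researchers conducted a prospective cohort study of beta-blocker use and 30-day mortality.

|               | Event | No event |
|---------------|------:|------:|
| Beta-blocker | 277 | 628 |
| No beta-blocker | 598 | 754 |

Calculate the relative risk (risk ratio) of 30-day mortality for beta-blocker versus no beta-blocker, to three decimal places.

0.692

Cells: a = 277, b = 628, c = 598, d = 754.
Risk in exposed = 277/905 = 0.30608; risk in unexposed = 598/1352 = 0.44231.
RR = 0.30608 / 0.44231 = 0.69200
The risk is 31% lower among the exposed than among the unexposed.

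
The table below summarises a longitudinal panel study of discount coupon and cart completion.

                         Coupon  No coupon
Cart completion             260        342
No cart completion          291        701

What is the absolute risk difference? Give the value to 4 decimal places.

Reading the table with exposure as columns: a = 260 (Coupon, case), b = 291 (Coupon, non-case), c = 342 (No coupon, case), d = 701.
Risk in exposed = 260/551 = 0.471869; risk in unexposed = 342/1043 = 0.327900.
Risk difference = 0.471869 − 0.327900 = 0.143969

0.1440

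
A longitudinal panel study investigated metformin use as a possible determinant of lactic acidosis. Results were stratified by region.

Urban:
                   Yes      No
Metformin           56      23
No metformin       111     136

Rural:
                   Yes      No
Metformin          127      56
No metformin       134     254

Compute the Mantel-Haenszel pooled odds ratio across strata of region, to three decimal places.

3.808

OR_MH = Σ(aᵢdᵢ/nᵢ) / Σ(bᵢcᵢ/nᵢ), where nᵢ is the stratum total.
Stratum 1 (Urban): n = 326; a·d/n = 56·136/326 = 23.3620; b·c/n = 23·111/326 = 7.8313
Stratum 2 (Rural): n = 571; a·d/n = 127·254/571 = 56.4939; b·c/n = 56·134/571 = 13.1419
OR_MH = (23.3620 + 56.4939) / (7.8313 + 13.1419) = 79.8558 / 20.9731 = 3.80753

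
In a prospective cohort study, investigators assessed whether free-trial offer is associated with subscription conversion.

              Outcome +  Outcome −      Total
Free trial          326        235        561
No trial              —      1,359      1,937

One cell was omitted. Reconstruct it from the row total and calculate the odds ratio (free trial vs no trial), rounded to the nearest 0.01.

3.26

The missing cell is in the unexposed row: 1937 − 1359 = 578.
So a = 326, b = 235, c = 578, d = 1359.
OR = (a·d)/(b·c) = (326 × 1359) / (235 × 578) = 443034 / 135830 = 3.26168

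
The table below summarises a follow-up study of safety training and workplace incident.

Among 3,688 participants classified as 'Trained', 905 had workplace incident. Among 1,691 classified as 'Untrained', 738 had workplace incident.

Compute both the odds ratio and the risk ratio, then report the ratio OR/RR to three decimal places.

From the description: a = 905, b = 2783, c = 738, d = 953.
OR = (905·953)/(2783·738) = 862465/2053854 = 0.41993
Risk in exposed = 905/3688 = 0.24539; risk in unexposed = 738/1691 = 0.43643; RR = 0.56227
OR/RR = 0.41993 / 0.56227 = 0.74684
The outcome is not rare, so the OR lies further from 1 than the RR.

0.747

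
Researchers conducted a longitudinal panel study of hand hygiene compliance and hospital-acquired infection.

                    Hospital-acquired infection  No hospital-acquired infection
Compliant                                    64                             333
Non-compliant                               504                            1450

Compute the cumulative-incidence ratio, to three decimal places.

Cells: a = 64, b = 333, c = 504, d = 1450.
Risk in exposed = 64/397 = 0.16121; risk in unexposed = 504/1954 = 0.25793.
RR = 0.16121 / 0.25793 = 0.62500
The risk is 37% lower among the exposed than among the unexposed.

0.625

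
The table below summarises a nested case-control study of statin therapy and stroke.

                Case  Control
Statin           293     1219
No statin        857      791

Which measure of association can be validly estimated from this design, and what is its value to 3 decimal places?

0.222

Cells: a = 293, b = 1219, c = 857, d = 791.
This is a nested case-control study: participants were sampled on outcome status, so risks in the source population cannot be estimated directly — relative risk is not valid here. The odds ratio is the appropriate measure.
OR = (a·d)/(b·c) = (293 × 791) / (1219 × 857) = 231763 / 1044683 = 0.22185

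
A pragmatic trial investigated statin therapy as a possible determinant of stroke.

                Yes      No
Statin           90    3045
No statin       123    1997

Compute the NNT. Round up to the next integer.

35

Risk in treated group = 90/3135 = 0.02871; risk in control = 123/2120 = 0.05802.
Absolute risk reduction = 0.05802 − 0.02871 = 0.02931
NNT = 1 / ARR = 1 / 0.02931 = 34.117 → round up → 35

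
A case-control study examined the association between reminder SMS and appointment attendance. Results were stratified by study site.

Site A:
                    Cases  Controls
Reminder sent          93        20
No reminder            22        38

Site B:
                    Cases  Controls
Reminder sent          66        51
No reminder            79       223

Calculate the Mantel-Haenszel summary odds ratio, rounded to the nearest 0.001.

OR_MH = Σ(aᵢdᵢ/nᵢ) / Σ(bᵢcᵢ/nᵢ), where nᵢ is the stratum total.
Stratum 1 (Site A): n = 173; a·d/n = 93·38/173 = 20.4277; b·c/n = 20·22/173 = 2.5434
Stratum 2 (Site B): n = 419; a·d/n = 66·223/419 = 35.1265; b·c/n = 51·79/419 = 9.6158
OR_MH = (20.4277 + 35.1265) / (2.5434 + 9.6158) = 55.5542 / 12.1591 = 4.56894

4.569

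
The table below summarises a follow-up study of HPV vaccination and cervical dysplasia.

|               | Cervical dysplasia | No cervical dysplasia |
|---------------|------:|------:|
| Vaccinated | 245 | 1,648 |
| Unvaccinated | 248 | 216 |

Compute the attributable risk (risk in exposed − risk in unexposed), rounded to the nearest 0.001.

-0.405

Cells: a = 245, b = 1648, c = 248, d = 216.
Risk in exposed = 245/1893 = 0.129424; risk in unexposed = 248/464 = 0.534483.
Risk difference = 0.129424 − 0.534483 = -0.405059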